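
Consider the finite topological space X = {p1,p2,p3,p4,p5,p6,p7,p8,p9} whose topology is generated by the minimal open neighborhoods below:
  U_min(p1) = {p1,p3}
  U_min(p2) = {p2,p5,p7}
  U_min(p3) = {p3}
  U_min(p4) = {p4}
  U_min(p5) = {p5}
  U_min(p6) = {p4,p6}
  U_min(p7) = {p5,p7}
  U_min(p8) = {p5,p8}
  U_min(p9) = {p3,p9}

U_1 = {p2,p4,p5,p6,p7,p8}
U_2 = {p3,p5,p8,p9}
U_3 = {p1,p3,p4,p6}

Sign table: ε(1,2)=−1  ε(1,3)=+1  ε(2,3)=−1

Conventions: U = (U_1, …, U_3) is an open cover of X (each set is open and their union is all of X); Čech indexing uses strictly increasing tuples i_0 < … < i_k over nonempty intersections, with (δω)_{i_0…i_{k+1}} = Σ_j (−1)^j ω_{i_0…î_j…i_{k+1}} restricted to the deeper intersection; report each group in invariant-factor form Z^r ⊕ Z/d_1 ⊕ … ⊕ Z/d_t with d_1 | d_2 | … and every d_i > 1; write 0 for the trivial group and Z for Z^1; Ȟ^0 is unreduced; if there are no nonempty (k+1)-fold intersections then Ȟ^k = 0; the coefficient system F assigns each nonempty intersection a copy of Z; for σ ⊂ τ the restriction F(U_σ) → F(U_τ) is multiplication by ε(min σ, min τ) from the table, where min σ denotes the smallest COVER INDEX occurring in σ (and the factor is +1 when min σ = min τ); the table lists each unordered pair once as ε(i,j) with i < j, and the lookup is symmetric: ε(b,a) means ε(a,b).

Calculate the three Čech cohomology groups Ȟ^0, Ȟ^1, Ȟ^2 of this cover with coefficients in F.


intersection data:
  U12={p5,p8} U13={p4,p6} U23={p3}
C dims 3,3; δ0: rk 2, SNF 1^2
Ȟ^0 = (3 − 2) − 0 = 1, so Ȟ^0 ≅ Z
Ȟ^1 = (3 − 0) − 2 = 1, so Ȟ^1 ≅ Z
Ȟ^2 = (0 − 0) − 0 = 0, so Ȟ^2 ≅ 0

Ȟ^0 = Z, Ȟ^1 = Z, Ȟ^2 = 0


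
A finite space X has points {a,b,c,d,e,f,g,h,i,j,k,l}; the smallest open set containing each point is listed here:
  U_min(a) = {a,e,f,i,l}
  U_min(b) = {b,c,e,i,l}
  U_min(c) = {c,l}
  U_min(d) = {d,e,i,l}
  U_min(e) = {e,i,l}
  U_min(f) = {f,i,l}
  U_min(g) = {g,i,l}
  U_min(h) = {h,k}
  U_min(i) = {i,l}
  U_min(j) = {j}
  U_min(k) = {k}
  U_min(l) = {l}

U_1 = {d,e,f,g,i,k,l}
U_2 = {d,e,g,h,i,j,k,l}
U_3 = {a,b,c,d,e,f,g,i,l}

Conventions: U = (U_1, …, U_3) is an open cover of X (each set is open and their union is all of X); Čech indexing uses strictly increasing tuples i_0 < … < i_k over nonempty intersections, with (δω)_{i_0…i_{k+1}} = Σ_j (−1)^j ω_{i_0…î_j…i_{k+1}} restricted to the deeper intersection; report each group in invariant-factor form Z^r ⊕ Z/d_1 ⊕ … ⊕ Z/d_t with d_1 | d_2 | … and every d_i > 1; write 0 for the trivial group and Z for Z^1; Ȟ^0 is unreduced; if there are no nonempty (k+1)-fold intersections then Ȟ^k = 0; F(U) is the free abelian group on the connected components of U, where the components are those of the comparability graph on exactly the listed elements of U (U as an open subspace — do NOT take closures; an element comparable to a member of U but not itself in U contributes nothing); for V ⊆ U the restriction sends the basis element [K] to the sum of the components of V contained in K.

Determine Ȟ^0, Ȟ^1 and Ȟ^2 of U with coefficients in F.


Ȟ^0(U;F) ≅ Z^3, Ȟ^1(U;F) ≅ 0, Ȟ^2(U;F) ≅ 0

nerve of the cover:
  U12={d,e,g,i,k,l} U13={d,e,f,g,i,l} U23={d,e,g,i,l}
  U123={d,e,g,i,l}
components per intersection:
  U1: {d,e,f,g,i,l} {k}
  U2: {d,e,g,i,l} {h,k} {j}
  U3: {a,b,c,d,e,f,g,i,l}
  U12: {d,e,g,i,l} {k}
  U13: {d,e,f,g,i,l}
  U23: {d,e,g,i,l}
  U123: {d,e,g,i,l}
C dims 6,4,1; δ0: rk 3, SNF 1^3; δ1: rk 1, SNF 1^1
Ȟ^0 = (6 − 3) − 0 = 3, so Ȟ^0 ≅ Z^3
Ȟ^1 = (4 − 1) − 3 = 0, so Ȟ^1 ≅ 0
Ȟ^2 = (1 − 0) − 1 = 0, so Ȟ^2 ≅ 0


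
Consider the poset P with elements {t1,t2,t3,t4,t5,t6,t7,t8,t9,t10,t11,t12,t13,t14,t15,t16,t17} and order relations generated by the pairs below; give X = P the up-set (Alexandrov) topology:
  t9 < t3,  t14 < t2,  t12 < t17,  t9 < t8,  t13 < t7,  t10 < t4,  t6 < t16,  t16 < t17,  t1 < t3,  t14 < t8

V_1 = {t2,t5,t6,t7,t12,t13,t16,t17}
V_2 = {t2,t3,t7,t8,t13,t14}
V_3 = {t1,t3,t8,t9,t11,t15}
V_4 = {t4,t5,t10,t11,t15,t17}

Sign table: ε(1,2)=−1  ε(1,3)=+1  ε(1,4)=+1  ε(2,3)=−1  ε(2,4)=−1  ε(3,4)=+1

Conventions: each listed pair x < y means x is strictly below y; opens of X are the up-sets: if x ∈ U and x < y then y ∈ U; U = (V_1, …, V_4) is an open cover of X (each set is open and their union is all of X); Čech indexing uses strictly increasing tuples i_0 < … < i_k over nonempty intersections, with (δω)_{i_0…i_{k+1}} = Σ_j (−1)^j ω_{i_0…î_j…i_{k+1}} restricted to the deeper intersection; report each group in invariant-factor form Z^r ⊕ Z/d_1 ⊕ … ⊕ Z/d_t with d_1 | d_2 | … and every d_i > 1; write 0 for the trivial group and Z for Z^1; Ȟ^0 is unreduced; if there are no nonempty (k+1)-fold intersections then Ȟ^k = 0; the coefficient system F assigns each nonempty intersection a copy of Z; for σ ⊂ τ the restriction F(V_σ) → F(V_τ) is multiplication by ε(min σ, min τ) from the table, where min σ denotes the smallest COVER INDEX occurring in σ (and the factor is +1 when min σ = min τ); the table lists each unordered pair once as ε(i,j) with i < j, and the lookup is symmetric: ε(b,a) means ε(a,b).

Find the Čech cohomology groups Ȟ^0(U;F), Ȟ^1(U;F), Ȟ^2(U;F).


nonempty intersections:
  V12={t2,t7,t13} V14={t5,t17} V23={t3,t8} V34={t11,t15}
C dims 4,4; δ0: rk 3, SNF 1^3
Ȟ^0: (4−3)−0=1 ⇒ Z
Ȟ^1: (4−0)−3=1 ⇒ Z
Ȟ^2: (0−0)−0=0 ⇒ 0

Ȟ^0(U;F) ≅ Z; Ȟ^1(U;F) ≅ Z; Ȟ^2(U;F) ≅ 0


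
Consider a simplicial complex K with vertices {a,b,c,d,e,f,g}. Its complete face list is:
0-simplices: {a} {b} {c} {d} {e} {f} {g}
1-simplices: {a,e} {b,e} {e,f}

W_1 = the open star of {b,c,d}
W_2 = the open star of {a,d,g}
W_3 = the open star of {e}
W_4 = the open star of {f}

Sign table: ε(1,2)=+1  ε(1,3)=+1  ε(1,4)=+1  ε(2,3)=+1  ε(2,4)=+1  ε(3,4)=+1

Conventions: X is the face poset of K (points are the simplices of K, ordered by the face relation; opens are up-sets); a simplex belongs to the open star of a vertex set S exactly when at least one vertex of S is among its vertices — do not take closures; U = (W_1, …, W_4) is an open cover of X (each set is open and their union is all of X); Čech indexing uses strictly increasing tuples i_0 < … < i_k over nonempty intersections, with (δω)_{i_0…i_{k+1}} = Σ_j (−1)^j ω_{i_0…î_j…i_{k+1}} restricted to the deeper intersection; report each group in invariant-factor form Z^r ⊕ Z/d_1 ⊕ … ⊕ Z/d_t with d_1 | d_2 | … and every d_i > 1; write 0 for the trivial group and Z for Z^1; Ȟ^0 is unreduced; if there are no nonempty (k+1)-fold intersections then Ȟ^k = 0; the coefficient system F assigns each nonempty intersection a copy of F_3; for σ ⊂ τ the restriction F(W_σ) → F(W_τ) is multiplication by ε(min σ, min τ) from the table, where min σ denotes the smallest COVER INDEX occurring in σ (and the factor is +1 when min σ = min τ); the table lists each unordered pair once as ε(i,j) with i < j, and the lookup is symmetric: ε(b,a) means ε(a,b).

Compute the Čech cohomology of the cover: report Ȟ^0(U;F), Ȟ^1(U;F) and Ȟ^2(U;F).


Ȟ^0 ≅ Z/3, Ȟ^1 ≅ Z/3, Ȟ^2 ≅ 0

nonempty intersections:
  W1={{b},{c},{d},{b,e}} W2={{a},{d},{g},{a,e}} W3={{e},{a,e},{b,e},{e,f}} W4={{f},{e,f}}
  W12={{d}} W13={{b,e}} W23={{a,e}} W34={{e,f}}
C dims 4,4; δ0: rk_F3 3
Ȟ^0: (4−3)−0=1 ⇒ Z/3
Ȟ^1: (4−0)−3=1 ⇒ Z/3
Ȟ^2: (0−0)−0=0 ⇒ 0


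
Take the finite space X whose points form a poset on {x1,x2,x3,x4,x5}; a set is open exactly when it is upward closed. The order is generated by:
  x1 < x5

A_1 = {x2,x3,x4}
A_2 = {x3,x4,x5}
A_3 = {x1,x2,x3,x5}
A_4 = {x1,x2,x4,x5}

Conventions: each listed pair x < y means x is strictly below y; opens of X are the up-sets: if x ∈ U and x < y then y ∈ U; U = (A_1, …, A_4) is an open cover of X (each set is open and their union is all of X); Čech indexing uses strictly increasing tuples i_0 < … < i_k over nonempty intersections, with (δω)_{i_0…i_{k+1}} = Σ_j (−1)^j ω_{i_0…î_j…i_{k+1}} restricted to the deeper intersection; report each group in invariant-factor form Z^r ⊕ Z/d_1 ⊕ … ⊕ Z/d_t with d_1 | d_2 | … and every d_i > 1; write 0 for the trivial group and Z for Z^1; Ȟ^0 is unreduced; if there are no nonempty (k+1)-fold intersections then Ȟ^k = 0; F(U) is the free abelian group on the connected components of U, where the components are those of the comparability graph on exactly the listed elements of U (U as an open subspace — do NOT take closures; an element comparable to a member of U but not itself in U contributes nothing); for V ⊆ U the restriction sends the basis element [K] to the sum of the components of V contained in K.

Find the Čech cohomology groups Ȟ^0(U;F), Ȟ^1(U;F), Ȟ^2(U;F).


Ȟ^0 ≅ Z^4, Ȟ^1 ≅ 0 and Ȟ^2 ≅ 0

nonempty intersections:
  A12={x3,x4} A13={x2,x3} A14={x2,x4} A23={x3,x5} A24={x4,x5} A34={x1,x2,x5}
  A123={x3} A124={x4} A134={x2} A234={x5}
components per intersection:
  A1: {x2} {x3} {x4}
  A2: {x3} {x4} {x5}
  A3: {x1,x5} {x2} {x3}
  A4: {x1,x5} {x2} {x4}
  A12: {x3} {x4}
  A13: {x2} {x3}
  A14: {x2} {x4}
  A23: {x3} {x5}
  A24: {x4} {x5}
  A34: {x1,x5} {x2}
  A123: {x3}
  A124: {x4}
  A134: {x2}
  A234: {x5}
C dims 12,12,4; δ0: rk 8, SNF 1^8; δ1: rk 4, SNF 1^4
Ȟ^0: (12−8)−0=4 ⇒ Z^4
Ȟ^1: (12−4)−8=0 ⇒ 0
Ȟ^2: (4−0)−4=0 ⇒ 0


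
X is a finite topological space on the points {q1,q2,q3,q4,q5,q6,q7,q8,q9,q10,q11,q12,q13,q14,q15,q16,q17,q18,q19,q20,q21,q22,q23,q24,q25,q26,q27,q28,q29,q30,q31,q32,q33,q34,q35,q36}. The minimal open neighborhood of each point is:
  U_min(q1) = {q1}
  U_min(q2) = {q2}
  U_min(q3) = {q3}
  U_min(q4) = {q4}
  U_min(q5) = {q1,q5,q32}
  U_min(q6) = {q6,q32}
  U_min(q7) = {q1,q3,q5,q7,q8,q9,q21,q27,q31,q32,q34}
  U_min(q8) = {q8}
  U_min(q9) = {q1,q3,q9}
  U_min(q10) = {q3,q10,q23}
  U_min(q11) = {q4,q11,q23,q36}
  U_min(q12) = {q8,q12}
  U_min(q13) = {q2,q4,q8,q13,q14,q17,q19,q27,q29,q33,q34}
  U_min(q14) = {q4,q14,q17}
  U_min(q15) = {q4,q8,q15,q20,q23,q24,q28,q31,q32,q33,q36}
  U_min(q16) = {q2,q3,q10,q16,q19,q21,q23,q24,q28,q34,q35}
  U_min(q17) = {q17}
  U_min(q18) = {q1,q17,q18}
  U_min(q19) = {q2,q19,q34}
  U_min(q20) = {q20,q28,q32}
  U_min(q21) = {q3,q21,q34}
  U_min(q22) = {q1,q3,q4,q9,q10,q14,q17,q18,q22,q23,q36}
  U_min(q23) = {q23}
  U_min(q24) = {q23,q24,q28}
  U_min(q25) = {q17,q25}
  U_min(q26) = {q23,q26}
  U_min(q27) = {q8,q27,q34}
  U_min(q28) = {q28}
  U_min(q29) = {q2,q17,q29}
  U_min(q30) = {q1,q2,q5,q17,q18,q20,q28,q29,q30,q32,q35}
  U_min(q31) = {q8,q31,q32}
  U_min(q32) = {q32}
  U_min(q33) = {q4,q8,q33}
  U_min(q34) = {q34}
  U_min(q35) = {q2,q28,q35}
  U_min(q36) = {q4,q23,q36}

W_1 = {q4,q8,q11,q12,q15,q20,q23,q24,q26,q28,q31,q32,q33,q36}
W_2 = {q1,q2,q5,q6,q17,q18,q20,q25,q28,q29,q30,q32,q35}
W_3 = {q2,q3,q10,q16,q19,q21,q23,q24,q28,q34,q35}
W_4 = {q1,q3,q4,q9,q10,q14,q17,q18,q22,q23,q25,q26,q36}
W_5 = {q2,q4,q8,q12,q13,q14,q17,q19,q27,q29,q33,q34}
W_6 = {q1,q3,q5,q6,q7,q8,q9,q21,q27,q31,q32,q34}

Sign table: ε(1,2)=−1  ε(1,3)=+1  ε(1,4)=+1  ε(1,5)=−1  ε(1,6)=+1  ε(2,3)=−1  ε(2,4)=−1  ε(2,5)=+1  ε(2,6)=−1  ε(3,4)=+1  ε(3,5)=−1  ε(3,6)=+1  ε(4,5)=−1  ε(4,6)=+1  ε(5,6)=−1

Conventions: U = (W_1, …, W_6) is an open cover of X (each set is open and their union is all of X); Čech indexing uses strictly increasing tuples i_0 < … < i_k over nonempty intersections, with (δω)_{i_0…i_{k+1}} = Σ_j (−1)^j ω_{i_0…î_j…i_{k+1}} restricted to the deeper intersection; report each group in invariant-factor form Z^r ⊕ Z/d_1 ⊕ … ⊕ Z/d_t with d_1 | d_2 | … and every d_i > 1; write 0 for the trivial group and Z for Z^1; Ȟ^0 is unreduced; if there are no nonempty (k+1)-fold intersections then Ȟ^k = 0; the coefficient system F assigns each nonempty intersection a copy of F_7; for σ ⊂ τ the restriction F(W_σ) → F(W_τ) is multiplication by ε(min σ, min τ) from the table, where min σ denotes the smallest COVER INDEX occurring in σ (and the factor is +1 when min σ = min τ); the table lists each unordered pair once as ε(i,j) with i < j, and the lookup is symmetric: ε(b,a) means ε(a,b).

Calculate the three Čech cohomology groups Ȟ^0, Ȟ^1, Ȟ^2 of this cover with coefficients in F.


Ȟ^0 ≅ Z/7,  Ȟ^1 ≅ 0,  Ȟ^2 ≅ 0

cover nerve:
  W12={q20,q28,q32} W13={q23,q24,q28} W14={q4,q23,q26,q36} W15={q4,q8,q12,q33} W16={q8,q31,q32} W23={q2,q28,q35} W24={q1,q17,q18,q25} W25={q2,q17,q29} W26={q1,q5,q6,q32} W34={q3,q10,q23} W35={q2,q19,q34} W36={q3,q21,q34} W45={q4,q14,q17} W46={q1,q3,q9} W56={q8,q27,q34}
  W123={q28} W126={q32} W134={q23} W145={q4} W156={q8} W235={q2} W245={q17} W246={q1} W346={q3} W356={q34}
C dims 6,15,10; δ0: rk_F7 5; δ1: rk_F7 10
Ȟ^0: (6−5)−0=1 ⇒ Z/7
Ȟ^1: (15−10)−5=0 ⇒ 0
Ȟ^2: (10−0)−10=0 ⇒ 0


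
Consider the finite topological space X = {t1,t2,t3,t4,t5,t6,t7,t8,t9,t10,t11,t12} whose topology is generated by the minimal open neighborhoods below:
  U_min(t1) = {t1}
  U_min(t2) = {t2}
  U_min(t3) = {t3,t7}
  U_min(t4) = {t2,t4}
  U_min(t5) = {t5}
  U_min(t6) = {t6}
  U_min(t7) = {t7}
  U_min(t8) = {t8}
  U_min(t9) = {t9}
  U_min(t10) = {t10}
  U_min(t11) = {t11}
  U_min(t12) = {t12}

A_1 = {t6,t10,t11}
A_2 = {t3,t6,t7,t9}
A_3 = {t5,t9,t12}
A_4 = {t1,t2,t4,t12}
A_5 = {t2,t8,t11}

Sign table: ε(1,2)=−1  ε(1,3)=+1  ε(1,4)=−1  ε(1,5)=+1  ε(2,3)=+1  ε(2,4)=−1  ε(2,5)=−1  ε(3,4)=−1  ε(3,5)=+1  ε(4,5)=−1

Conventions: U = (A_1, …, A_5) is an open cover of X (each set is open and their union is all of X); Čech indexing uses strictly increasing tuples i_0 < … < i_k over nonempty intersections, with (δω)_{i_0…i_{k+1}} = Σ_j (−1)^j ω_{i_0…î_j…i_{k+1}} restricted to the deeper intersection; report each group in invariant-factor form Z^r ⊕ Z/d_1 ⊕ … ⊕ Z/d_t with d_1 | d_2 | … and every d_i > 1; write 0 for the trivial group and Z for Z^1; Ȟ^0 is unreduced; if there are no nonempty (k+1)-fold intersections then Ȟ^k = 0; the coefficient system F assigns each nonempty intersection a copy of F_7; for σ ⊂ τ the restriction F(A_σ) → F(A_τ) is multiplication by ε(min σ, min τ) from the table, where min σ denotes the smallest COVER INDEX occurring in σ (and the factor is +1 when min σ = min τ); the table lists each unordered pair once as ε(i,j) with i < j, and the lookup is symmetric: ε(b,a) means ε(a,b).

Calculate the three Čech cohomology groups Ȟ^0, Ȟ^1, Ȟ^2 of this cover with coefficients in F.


nerve of the cover:
  A12={t6} A15={t11} A23={t9} A34={t12} A45={t2}
C dims 5,5; δ0: rk_F7 5
Ȟ^0 = (5 − 5) − 0 = 0, so Ȟ^0 ≅ 0
Ȟ^1 = (5 − 0) − 5 = 0, so Ȟ^1 ≅ 0
Ȟ^2 = (0 − 0) − 0 = 0, so Ȟ^2 ≅ 0

Ȟ^0 ≅ 0,  Ȟ^1 ≅ 0,  Ȟ^2 ≅ 0


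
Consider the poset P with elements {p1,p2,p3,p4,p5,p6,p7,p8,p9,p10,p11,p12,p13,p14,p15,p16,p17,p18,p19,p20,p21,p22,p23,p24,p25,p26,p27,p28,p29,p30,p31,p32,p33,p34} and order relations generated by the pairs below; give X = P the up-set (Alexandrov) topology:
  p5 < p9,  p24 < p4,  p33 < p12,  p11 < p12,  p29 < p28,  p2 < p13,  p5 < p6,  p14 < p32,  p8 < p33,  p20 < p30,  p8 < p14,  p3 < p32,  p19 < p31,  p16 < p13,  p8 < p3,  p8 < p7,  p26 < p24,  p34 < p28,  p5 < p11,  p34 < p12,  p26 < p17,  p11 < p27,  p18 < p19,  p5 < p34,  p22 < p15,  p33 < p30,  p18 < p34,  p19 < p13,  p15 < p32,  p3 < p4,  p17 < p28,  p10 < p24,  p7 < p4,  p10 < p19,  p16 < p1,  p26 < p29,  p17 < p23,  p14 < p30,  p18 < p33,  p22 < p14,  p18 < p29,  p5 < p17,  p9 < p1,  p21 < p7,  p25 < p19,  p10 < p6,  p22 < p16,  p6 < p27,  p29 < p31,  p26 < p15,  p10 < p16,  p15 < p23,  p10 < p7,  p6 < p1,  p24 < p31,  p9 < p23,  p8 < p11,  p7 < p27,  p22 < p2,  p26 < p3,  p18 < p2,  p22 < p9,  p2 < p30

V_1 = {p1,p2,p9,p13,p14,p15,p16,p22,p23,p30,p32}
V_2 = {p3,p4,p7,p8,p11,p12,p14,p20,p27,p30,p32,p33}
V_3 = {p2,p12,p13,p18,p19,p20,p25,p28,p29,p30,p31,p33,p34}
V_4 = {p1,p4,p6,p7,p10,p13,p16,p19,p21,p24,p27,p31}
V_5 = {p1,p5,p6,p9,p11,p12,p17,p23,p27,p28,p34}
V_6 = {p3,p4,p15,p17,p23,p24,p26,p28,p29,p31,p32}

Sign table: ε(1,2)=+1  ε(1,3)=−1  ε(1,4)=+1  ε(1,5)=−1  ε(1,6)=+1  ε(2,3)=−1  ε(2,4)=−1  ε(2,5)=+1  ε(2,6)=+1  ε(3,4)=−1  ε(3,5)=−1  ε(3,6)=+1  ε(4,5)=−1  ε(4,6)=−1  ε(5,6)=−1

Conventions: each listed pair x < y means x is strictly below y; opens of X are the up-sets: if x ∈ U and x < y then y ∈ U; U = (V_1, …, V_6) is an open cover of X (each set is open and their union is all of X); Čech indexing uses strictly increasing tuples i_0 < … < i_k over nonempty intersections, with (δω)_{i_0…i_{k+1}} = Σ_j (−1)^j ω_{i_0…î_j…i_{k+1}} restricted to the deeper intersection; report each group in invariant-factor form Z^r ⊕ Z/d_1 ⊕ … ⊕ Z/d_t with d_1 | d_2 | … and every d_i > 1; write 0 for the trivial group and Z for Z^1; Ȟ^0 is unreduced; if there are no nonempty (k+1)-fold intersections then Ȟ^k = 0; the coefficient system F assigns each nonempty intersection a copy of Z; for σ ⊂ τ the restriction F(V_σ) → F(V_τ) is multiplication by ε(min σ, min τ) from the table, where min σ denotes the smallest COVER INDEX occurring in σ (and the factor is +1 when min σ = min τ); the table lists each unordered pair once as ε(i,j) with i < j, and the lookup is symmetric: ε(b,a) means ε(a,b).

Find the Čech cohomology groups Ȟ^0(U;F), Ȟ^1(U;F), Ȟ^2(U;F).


Ȟ^0(U;F) ≅ 0, Ȟ^1(U;F) ≅ Z/2 and Ȟ^2(U;F) ≅ Z

nerve of the cover:
  V12={p14,p30,p32} V13={p2,p13,p30} V14={p1,p13,p16} V15={p1,p9,p23} V16={p15,p23,p32} V23={p12,p20,p30,p33} V24={p4,p7,p27} V25={p11,p12,p27} V26={p3,p4,p32} V34={p13,p19,p31} V35={p12,p28,p34} V36={p28,p29,p31} V45={p1,p6,p27} V46={p4,p24,p31} V56={p17,p23,p28}
  V123={p30} V126={p32} V134={p13} V145={p1} V156={p23} V235={p12} V245={p27} V246={p4} V346={p31} V356={p28}
C dims 6,15,10; δ0: rk 6, SNF 1^5·2; δ1: rk 9, SNF 1^9
Ȟ^0 = (6 − 6) − 0 = 0, so Ȟ^0 ≅ 0
Ȟ^1 = (15 − 9) − 6 = 0 plus torsion [2], so Ȟ^1 ≅ Z/2
Ȟ^2 = (10 − 0) − 9 = 1, so Ȟ^2 ≅ Z


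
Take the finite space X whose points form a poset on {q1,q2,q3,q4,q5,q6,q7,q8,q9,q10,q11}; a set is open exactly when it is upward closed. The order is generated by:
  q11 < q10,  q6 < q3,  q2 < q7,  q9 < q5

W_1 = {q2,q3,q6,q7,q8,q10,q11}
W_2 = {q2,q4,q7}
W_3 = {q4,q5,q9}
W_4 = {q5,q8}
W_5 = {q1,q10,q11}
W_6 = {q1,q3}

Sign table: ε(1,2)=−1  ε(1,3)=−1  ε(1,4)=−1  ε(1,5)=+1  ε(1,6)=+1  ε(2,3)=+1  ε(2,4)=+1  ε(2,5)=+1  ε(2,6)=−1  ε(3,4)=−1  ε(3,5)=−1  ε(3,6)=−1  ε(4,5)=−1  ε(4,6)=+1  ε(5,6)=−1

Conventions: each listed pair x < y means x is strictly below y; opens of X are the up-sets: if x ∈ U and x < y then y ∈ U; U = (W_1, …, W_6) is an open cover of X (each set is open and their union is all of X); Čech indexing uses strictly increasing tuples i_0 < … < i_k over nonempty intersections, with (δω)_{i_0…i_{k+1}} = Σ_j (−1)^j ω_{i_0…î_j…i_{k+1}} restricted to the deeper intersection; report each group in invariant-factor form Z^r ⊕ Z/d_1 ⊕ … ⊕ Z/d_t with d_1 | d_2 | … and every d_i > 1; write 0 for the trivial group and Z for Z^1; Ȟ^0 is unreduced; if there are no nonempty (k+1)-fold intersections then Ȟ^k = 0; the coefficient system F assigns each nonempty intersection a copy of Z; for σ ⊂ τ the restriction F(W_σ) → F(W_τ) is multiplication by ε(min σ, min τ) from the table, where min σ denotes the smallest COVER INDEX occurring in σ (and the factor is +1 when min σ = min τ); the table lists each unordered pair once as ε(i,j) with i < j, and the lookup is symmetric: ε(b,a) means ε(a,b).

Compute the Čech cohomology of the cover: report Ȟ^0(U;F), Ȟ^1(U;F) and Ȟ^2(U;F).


Ȟ^0(U;F) ≅ 0, Ȟ^1(U;F) ≅ Z ⊕ Z/2 and Ȟ^2(U;F) ≅ 0

nerve simplices:
  W12={q2,q7} W14={q8} W15={q10,q11} W16={q3} W23={q4} W34={q5} W56={q1}
C dims 6,7; δ0: rk 6, SNF 1^5·2
degree 0: 6−6−0 = 0 → Ȟ^0 ≅ 0
degree 1: 7−0−6 = 1 plus torsion [2] → Ȟ^1 ≅ Z ⊕ Z/2
degree 2: 0−0−0 = 0 → Ȟ^2 ≅ 0


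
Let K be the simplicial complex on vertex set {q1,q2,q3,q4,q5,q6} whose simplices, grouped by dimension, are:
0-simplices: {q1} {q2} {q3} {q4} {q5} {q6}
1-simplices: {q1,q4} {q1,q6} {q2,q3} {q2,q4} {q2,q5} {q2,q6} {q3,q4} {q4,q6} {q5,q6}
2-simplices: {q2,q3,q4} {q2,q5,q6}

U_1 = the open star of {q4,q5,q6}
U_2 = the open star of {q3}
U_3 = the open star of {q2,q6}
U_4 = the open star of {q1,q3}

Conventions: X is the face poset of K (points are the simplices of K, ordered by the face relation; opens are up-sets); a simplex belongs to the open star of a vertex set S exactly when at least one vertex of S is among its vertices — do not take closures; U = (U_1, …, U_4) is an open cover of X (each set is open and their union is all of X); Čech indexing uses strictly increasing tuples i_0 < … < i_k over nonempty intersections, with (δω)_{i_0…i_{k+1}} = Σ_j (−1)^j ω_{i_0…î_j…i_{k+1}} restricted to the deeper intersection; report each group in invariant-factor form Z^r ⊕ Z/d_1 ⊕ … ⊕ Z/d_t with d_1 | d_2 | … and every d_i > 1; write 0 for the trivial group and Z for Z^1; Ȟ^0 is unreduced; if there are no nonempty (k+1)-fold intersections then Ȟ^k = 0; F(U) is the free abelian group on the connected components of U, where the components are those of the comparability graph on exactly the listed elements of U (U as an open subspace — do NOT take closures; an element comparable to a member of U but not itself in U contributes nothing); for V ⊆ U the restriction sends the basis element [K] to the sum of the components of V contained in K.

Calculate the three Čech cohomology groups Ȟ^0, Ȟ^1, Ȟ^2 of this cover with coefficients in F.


intersection data:
  U1={{q4},{q5},{q6},{q1,q4},{q1,q6},{q2,q4},{q2,q5},{q2,q6},{q3,q4},{q4,q6},{q5,q6},{q2,q3,q4},{q2,q5,q6}} U2={{q3},{q2,q3},{q3,q4},{q2,q3,q4}} U3={{q2},{q6},{q1,q6},{q2,q3},{q2,q4},{q2,q5},{q2,q6},{q4,q6},{q5,q6},{q2,q3,q4},{q2,q5,q6}} U4={{q1},{q3},{q1,q4},{q1,q6},{q2,q3},{q3,q4},{q2,q3,q4}}
  U12={{q3,q4},{q2,q3,q4}} U13={{q6},{q1,q6},{q2,q4},{q2,q5},{q2,q6},{q4,q6},{q5,q6},{q2,q3,q4},{q2,q5,q6}} U14={{q1,q4},{q1,q6},{q3,q4},{q2,q3,q4}} U23={{q2,q3},{q2,q3,q4}} U24={{q3},{q2,q3},{q3,q4},{q2,q3,q4}} U34={{q1,q6},{q2,q3},{q2,q3,q4}}
  U123={{q2,q3,q4}} U124={{q3,q4},{q2,q3,q4}} U134={{q1,q6},{q2,q3,q4}} U234={{q2,q3},{q2,q3,q4}}
  U1234={{q2,q3,q4}}
components per intersection:
  U1: {{q4},{q5},{q6},{q1,q4},{q1,q6},{q2,q4},{q2,q5},{q2,q6},{q3,q4},{q4,q6},{q5,q6},{q2,q3,q4},{q2,q5,q6}}
  U2: {{q3},{q2,q3},{q3,q4},{q2,q3,q4}}
  U3: {{q2},{q6},{q1,q6},{q2,q3},{q2,q4},{q2,q5},{q2,q6},{q4,q6},{q5,q6},{q2,q3,q4},{q2,q5,q6}}
  U4: {{q1},{q1,q4},{q1,q6}} {{q3},{q2,q3},{q3,q4},{q2,q3,q4}}
  U12: {{q3,q4},{q2,q3,q4}}
  U13: {{q6},{q1,q6},{q2,q5},{q2,q6},{q4,q6},{q5,q6},{q2,q5,q6}} {{q2,q4},{q2,q3,q4}}
  U14: {{q1,q4}} {{q1,q6}} {{q3,q4},{q2,q3,q4}}
  U23: {{q2,q3},{q2,q3,q4}}
  U24: {{q3},{q2,q3},{q3,q4},{q2,q3,q4}}
  U34: {{q1,q6}} {{q2,q3},{q2,q3,q4}}
  U123: {{q2,q3,q4}}
  U124: {{q3,q4},{q2,q3,q4}}
  U134: {{q1,q6}} {{q2,q3,q4}}
  U234: {{q2,q3},{q2,q3,q4}}
  U1234: {{q2,q3,q4}}
C dims 5,10,5,1; δ0: rk 4, SNF 1^4; δ1: rk 4, SNF 1^4; δ2: rk 1, SNF 1^1
Ȟ^0 = (5 − 4) − 0 = 1, so Ȟ^0 ≅ Z
Ȟ^1 = (10 − 4) − 4 = 2, so Ȟ^1 ≅ Z^2
Ȟ^2 = (5 − 1) − 4 = 0, so Ȟ^2 ≅ 0

Ȟ^0(U;F) ≅ Z, Ȟ^1(U;F) ≅ Z^2, Ȟ^2(U;F) ≅ 0


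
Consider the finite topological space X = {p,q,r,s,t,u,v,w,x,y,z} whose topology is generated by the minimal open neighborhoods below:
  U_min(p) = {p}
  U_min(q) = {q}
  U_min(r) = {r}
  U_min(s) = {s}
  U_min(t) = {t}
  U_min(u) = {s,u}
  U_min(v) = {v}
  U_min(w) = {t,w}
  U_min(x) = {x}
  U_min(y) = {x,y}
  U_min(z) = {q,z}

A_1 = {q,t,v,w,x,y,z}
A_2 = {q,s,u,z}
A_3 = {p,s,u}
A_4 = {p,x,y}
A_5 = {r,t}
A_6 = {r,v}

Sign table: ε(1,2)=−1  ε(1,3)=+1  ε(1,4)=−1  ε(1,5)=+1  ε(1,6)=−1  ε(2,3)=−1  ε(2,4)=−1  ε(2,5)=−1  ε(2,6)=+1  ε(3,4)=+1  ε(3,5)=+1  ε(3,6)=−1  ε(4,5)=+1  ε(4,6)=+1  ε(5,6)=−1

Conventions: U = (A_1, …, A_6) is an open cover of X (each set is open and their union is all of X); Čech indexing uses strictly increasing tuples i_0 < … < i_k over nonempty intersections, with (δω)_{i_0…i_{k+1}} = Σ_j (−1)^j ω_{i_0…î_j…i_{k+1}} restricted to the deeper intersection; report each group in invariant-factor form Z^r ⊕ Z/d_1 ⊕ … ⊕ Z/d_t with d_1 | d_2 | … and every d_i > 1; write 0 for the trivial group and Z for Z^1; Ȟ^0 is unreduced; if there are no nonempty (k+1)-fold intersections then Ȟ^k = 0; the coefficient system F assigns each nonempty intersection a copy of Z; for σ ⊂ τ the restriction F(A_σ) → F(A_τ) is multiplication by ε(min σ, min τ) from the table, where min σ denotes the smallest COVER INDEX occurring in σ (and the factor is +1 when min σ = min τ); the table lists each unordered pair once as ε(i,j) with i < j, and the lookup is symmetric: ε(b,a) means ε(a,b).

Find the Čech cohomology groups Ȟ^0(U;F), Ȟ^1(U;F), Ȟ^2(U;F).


nerve of the cover:
  A12={q,z} A14={x,y} A15={t} A16={v} A23={s,u} A34={p} A56={r}
C dims 6,7; δ0: rk 6, SNF 1^5·2
Ȟ^0 = (6 − 6) − 0 = 0, so Ȟ^0 ≅ 0
Ȟ^1 = (7 − 0) − 6 = 1 plus torsion [2], so Ȟ^1 ≅ Z ⊕ Z/2
Ȟ^2 = (0 − 0) − 0 = 0, so Ȟ^2 ≅ 0

Ȟ^0 = 0, Ȟ^1 = Z ⊕ Z/2, Ȟ^2 = 0


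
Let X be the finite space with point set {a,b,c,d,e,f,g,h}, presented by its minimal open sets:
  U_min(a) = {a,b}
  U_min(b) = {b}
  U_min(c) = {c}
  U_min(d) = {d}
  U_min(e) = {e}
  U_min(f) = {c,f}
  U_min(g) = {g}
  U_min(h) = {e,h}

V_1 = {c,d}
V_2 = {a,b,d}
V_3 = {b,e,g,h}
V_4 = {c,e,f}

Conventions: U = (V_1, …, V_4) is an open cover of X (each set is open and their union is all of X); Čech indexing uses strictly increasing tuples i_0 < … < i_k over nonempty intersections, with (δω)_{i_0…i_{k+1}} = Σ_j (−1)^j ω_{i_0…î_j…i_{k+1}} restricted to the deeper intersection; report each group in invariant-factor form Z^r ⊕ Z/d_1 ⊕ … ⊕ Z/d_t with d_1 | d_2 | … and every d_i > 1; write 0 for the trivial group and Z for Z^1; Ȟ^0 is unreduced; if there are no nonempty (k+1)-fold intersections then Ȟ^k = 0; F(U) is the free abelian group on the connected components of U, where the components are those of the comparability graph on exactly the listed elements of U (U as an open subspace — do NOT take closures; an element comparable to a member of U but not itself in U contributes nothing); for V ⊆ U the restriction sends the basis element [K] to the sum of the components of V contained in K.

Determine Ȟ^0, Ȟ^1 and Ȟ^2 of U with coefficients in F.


cover nerve:
  V12={d} V14={c} V23={b} V34={e}
components per intersection:
  V1: {c} {d}
  V2: {a,b} {d}
  V3: {b} {e,h} {g}
  V4: {c,f} {e}
  V12: {d}
  V14: {c}
  V23: {b}
  V34: {e}
C dims 9,4; δ0: rk 4, SNF 1^4
Ȟ^0: (9−4)−0=5 ⇒ Z^5
Ȟ^1: (4−0)−4=0 ⇒ 0
Ȟ^2: (0−0)−0=0 ⇒ 0

Ȟ^0 = Z^5; Ȟ^1 = 0; Ȟ^2 = 0


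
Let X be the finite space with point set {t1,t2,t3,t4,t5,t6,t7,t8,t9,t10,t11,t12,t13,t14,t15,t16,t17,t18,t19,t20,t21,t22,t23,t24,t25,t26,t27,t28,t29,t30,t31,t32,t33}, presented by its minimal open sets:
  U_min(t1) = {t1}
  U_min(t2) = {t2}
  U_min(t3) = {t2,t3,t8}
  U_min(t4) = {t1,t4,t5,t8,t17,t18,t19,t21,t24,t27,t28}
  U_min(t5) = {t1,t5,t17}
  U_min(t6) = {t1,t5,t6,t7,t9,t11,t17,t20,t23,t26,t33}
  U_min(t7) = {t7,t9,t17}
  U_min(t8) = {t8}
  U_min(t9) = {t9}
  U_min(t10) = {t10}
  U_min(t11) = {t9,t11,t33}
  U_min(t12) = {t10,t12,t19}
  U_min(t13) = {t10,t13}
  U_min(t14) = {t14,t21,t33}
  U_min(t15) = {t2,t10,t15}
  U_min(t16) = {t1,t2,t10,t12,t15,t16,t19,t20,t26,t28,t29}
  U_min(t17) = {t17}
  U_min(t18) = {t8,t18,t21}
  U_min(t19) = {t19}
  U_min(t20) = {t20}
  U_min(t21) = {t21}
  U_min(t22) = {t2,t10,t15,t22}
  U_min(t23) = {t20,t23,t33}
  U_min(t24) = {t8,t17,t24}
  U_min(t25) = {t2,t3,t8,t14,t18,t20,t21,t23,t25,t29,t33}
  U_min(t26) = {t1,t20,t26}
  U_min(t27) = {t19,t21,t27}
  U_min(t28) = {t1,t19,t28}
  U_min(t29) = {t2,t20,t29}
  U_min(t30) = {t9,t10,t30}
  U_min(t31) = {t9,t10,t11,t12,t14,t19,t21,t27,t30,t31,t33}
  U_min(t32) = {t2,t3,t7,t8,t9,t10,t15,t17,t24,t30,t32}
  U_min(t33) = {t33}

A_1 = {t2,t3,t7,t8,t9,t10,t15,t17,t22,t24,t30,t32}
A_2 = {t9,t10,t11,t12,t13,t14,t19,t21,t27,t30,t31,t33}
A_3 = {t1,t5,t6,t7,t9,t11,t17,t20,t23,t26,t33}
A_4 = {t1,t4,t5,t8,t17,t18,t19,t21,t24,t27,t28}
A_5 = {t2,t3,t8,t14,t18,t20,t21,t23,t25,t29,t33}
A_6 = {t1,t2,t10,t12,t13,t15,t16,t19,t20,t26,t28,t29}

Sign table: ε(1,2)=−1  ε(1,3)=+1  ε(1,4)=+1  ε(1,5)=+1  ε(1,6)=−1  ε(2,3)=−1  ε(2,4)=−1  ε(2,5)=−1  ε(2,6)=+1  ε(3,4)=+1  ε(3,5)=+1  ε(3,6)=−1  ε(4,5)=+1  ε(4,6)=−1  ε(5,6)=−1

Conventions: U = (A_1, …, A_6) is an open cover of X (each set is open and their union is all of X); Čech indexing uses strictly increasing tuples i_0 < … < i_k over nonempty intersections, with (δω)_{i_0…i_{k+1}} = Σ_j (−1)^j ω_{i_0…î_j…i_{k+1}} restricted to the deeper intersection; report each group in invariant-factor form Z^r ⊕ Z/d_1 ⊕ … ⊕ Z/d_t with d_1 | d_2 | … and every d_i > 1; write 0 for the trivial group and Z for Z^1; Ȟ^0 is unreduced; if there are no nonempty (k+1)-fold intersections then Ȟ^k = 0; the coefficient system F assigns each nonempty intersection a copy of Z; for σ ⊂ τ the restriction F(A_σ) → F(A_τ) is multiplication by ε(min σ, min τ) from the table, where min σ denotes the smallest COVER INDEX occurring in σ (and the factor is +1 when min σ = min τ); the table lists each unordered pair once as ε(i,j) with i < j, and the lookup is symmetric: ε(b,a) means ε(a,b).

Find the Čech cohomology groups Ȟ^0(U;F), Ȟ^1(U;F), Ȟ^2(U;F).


Ȟ^0 = Z,  Ȟ^1 = 0,  Ȟ^2 = Z/2

nerve of the cover:
  A12={t9,t10,t30} A13={t7,t9,t17} A14={t8,t17,t24} A15={t2,t3,t8} A16={t2,t10,t15} A23={t9,t11,t33} A24={t19,t21,t27} A25={t14,t21,t33} A26={t10,t12,t13,t19} A34={t1,t5,t17} A35={t20,t23,t33} A36={t1,t20,t26} A45={t8,t18,t21} A46={t1,t19,t28} A56={t2,t20,t29}
  A123={t9} A126={t10} A134={t17} A145={t8} A156={t2} A235={t33} A245={t21} A246={t19} A346={t1} A356={t20}
C dims 6,15,10; δ0: rk 5, SNF 1^5; δ1: rk 10, SNF 1^9·2
Ȟ^0 = (6 − 5) − 0 = 1, so Ȟ^0 ≅ Z
Ȟ^1 = (15 − 10) − 5 = 0, so Ȟ^1 ≅ 0
Ȟ^2 = (10 − 0) − 10 = 0 plus torsion [2], so Ȟ^2 ≅ Z/2


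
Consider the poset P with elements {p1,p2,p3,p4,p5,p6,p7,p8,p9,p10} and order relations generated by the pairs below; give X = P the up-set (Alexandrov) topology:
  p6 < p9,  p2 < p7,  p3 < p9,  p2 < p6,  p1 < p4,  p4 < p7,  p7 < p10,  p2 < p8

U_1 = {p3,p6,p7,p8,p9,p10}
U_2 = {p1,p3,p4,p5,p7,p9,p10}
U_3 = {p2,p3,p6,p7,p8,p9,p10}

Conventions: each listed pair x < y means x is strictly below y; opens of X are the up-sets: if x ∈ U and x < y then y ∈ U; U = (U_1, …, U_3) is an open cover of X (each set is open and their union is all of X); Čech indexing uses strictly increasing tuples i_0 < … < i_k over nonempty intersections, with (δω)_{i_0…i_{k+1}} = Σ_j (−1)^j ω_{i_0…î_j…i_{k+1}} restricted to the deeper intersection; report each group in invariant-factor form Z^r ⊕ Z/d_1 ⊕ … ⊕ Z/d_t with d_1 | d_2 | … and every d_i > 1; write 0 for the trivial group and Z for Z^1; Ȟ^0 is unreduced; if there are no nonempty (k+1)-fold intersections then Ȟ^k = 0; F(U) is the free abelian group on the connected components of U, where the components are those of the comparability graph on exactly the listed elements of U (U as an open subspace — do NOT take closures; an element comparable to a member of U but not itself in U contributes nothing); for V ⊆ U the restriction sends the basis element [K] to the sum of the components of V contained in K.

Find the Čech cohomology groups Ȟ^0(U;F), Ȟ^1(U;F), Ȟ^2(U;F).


intersection data:
  U12={p3,p7,p9,p10} U13={p3,p6,p7,p8,p9,p10} U23={p3,p7,p9,p10}
  U123={p3,p7,p9,p10}
components per intersection:
  U1: {p3,p6,p9} {p7,p10} {p8}
  U2: {p1,p4,p7,p10} {p3,p9} {p5}
  U3: {p2,p3,p6,p7,p8,p9,p10}
  U12: {p3,p9} {p7,p10}
  U13: {p3,p6,p9} {p7,p10} {p8}
  U23: {p3,p9} {p7,p10}
  U123: {p3,p9} {p7,p10}
C dims 7,7,2; δ0: rk 5, SNF 1^5; δ1: rk 2, SNF 1^2
Ȟ^0 = (7 − 5) − 0 = 2, so Ȟ^0 ≅ Z^2
Ȟ^1 = (7 − 2) − 5 = 0, so Ȟ^1 ≅ 0
Ȟ^2 = (2 − 0) − 2 = 0, so Ȟ^2 ≅ 0

Ȟ^0 ≅ Z^2, Ȟ^1 ≅ 0, Ȟ^2 ≅ 0


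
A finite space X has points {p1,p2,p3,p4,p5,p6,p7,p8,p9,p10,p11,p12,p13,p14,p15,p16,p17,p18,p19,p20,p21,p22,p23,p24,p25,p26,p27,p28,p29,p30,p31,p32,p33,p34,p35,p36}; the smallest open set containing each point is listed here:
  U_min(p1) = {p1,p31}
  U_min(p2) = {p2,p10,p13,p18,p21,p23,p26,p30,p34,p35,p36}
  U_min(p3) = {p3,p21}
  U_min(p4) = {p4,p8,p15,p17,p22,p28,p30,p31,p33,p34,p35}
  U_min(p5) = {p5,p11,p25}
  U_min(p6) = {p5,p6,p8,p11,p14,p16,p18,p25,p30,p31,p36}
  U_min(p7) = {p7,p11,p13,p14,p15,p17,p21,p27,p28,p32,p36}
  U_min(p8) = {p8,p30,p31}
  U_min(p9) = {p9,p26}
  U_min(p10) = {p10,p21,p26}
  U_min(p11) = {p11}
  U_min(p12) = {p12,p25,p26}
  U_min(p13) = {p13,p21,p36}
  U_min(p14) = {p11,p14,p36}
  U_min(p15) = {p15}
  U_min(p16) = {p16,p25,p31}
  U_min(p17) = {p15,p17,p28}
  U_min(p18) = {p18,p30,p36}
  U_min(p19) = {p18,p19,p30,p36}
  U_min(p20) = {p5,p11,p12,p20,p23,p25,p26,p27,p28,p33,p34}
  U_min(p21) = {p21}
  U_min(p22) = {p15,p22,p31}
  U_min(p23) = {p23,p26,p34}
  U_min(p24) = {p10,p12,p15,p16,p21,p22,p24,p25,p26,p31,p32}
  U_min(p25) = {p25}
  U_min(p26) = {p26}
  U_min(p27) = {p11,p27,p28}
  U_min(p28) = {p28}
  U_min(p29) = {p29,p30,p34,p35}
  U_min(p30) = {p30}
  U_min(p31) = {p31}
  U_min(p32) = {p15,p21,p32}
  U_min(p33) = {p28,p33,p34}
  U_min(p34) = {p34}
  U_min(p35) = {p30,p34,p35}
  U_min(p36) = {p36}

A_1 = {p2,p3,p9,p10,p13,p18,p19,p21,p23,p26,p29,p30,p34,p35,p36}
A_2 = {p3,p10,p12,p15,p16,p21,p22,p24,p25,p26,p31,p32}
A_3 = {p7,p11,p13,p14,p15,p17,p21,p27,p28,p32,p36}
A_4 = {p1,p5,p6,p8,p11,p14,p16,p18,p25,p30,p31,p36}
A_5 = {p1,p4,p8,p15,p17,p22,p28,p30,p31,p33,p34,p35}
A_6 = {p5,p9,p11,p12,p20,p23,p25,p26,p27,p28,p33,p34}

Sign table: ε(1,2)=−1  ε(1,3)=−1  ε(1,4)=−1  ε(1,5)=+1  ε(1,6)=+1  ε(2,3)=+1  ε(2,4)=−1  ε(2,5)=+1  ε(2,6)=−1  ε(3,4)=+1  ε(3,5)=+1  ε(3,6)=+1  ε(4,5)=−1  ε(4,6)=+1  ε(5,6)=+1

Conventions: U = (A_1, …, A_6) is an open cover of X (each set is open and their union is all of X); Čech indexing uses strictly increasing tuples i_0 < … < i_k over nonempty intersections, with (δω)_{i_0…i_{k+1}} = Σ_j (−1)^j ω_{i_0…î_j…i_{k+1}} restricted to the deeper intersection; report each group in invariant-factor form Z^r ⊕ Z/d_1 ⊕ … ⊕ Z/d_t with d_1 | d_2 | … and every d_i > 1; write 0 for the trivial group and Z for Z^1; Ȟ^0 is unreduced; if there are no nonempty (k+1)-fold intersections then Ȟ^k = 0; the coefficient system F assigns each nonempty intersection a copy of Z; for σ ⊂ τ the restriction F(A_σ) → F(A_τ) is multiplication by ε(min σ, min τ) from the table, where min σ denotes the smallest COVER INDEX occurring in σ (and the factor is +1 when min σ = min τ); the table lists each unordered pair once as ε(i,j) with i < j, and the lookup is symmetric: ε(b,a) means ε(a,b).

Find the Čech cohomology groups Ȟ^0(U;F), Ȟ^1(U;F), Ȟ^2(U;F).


nerve of the cover:
  A12={p3,p10,p21,p26} A13={p13,p21,p36} A14={p18,p30,p36} A15={p30,p34,p35} A16={p9,p23,p26,p34} A23={p15,p21,p32} A24={p16,p25,p31} A25={p15,p22,p31} A26={p12,p25,p26} A34={p11,p14,p36} A35={p15,p17,p28} A36={p11,p27,p28} A45={p1,p8,p30,p31} A46={p5,p11,p25} A56={p28,p33,p34}
  A123={p21} A126={p26} A134={p36} A145={p30} A156={p34} A235={p15} A245={p31} A246={p25} A346={p11} A356={p28}
C dims 6,15,10; δ0: rk 6, SNF 1^5·2; δ1: rk 9, SNF 1^9
Ȟ^0 = (6 − 6) − 0 = 0, so Ȟ^0 ≅ 0
Ȟ^1 = (15 − 9) − 6 = 0 plus torsion [2], so Ȟ^1 ≅ Z/2
Ȟ^2 = (10 − 0) − 9 = 1, so Ȟ^2 ≅ Z

Ȟ^0(U;F) ≅ 0; Ȟ^1(U;F) ≅ Z/2; Ȟ^2(U;F) ≅ Z


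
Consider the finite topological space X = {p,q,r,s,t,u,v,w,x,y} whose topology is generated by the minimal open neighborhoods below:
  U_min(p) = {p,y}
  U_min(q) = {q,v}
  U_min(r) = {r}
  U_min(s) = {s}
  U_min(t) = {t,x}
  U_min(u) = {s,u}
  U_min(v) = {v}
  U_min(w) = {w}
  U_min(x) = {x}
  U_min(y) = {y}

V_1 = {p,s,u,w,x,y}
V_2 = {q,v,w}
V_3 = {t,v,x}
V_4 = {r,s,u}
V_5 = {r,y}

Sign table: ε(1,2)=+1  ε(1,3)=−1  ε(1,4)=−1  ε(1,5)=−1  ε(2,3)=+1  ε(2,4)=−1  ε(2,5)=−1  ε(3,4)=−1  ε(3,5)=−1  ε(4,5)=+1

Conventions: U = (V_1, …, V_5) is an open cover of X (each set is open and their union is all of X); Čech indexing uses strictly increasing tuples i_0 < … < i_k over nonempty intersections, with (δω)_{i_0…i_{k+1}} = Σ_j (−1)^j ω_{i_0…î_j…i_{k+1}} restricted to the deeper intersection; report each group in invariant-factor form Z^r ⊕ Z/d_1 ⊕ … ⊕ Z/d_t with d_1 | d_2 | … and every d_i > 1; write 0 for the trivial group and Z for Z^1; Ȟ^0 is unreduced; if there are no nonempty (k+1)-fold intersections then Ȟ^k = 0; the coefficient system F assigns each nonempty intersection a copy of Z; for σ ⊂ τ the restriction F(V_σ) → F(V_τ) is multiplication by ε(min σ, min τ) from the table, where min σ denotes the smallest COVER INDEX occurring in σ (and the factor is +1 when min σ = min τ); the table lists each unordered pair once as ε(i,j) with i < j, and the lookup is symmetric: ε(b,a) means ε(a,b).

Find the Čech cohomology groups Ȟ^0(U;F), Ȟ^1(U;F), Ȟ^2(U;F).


Ȟ^0 ≅ 0, Ȟ^1 ≅ Z ⊕ Z/2 and Ȟ^2 ≅ 0

intersection data:
  V12={w} V13={x} V14={s,u} V15={y} V23={v} V45={r}
C dims 5,6; δ0: rk 5, SNF 1^4·2
Ȟ^0 = (5 − 5) − 0 = 0, so Ȟ^0 ≅ 0
Ȟ^1 = (6 − 0) − 5 = 1 plus torsion [2], so Ȟ^1 ≅ Z ⊕ Z/2
Ȟ^2 = (0 − 0) − 0 = 0, so Ȟ^2 ≅ 0


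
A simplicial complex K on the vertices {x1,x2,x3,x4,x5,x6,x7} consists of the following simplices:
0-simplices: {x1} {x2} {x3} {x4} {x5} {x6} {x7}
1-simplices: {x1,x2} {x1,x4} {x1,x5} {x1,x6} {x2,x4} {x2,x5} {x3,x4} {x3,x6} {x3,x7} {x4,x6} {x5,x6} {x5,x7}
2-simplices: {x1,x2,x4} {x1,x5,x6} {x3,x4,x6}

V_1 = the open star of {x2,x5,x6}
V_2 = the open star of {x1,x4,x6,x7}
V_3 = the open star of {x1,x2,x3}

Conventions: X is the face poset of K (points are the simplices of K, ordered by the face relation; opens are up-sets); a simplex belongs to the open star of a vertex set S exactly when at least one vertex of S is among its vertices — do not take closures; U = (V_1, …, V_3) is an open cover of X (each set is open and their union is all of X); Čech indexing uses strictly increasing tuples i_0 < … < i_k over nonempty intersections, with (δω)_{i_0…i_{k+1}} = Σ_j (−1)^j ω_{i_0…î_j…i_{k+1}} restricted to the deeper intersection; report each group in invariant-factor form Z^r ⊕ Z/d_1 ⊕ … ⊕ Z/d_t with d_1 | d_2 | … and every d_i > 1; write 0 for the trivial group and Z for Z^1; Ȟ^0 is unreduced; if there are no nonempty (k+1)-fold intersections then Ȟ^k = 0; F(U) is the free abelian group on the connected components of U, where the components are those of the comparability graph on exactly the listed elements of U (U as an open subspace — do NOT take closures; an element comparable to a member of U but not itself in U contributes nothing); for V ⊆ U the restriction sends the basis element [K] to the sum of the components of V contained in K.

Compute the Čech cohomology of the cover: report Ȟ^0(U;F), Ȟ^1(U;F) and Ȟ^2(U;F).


Ȟ^0(U;F) ≅ Z; Ȟ^1(U;F) ≅ Z^2; Ȟ^2(U;F) ≅ 0

nonempty intersections:
  V1={{x2},{x5},{x6},{x1,x2},{x1,x5},{x1,x6},{x2,x4},{x2,x5},{x3,x6},{x4,x6},{x5,x6},{x5,x7},{x1,x2,x4},{x1,x5,x6},{x3,x4,x6}} V2={{x1},{x4},{x6},{x7},{x1,x2},{x1,x4},{x1,x5},{x1,x6},{x2,x4},{x3,x4},{x3,x6},{x3,x7},{x4,x6},{x5,x6},{x5,x7},{x1,x2,x4},{x1,x5,x6},{x3,x4,x6}} V3={{x1},{x2},{x3},{x1,x2},{x1,x4},{x1,x5},{x1,x6},{x2,x4},{x2,x5},{x3,x4},{x3,x6},{x3,x7},{x1,x2,x4},{x1,x5,x6},{x3,x4,x6}}
  V12={{x6},{x1,x2},{x1,x5},{x1,x6},{x2,x4},{x3,x6},{x4,x6},{x5,x6},{x5,x7},{x1,x2,x4},{x1,x5,x6},{x3,x4,x6}} V13={{x2},{x1,x2},{x1,x5},{x1,x6},{x2,x4},{x2,x5},{x3,x6},{x1,x2,x4},{x1,x5,x6},{x3,x4,x6}} V23={{x1},{x1,x2},{x1,x4},{x1,x5},{x1,x6},{x2,x4},{x3,x4},{x3,x6},{x3,x7},{x1,x2,x4},{x1,x5,x6},{x3,x4,x6}}
  V123={{x1,x2},{x1,x5},{x1,x6},{x2,x4},{x3,x6},{x1,x2,x4},{x1,x5,x6},{x3,x4,x6}}
components per intersection:
  V1: {{x2},{x5},{x6},{x1,x2},{x1,x5},{x1,x6},{x2,x4},{x2,x5},{x3,x6},{x4,x6},{x5,x6},{x5,x7},{x1,x2,x4},{x1,x5,x6},{x3,x4,x6}}
  V2: {{x1},{x4},{x6},{x1,x2},{x1,x4},{x1,x5},{x1,x6},{x2,x4},{x3,x4},{x3,x6},{x4,x6},{x5,x6},{x1,x2,x4},{x1,x5,x6},{x3,x4,x6}} {{x7},{x3,x7},{x5,x7}}
  V3: {{x1},{x2},{x1,x2},{x1,x4},{x1,x5},{x1,x6},{x2,x4},{x2,x5},{x1,x2,x4},{x1,x5,x6}} {{x3},{x3,x4},{x3,x6},{x3,x7},{x3,x4,x6}}
  V12: {{x6},{x1,x5},{x1,x6},{x3,x6},{x4,x6},{x5,x6},{x1,x5,x6},{x3,x4,x6}} {{x1,x2},{x2,x4},{x1,x2,x4}} {{x5,x7}}
  V13: {{x2},{x1,x2},{x2,x4},{x2,x5},{x1,x2,x4}} {{x1,x5},{x1,x6},{x1,x5,x6}} {{x3,x6},{x3,x4,x6}}
  V23: {{x1},{x1,x2},{x1,x4},{x1,x5},{x1,x6},{x2,x4},{x1,x2,x4},{x1,x5,x6}} {{x3,x4},{x3,x6},{x3,x4,x6}} {{x3,x7}}
  V123: {{x1,x2},{x2,x4},{x1,x2,x4}} {{x1,x5},{x1,x6},{x1,x5,x6}} {{x3,x6},{x3,x4,x6}}
C dims 5,9,3; δ0: rk 4, SNF 1^4; δ1: rk 3, SNF 1^3
Ȟ^0: (5−4)−0=1 ⇒ Z
Ȟ^1: (9−3)−4=2 ⇒ Z^2
Ȟ^2: (3−0)−3=0 ⇒ 0
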